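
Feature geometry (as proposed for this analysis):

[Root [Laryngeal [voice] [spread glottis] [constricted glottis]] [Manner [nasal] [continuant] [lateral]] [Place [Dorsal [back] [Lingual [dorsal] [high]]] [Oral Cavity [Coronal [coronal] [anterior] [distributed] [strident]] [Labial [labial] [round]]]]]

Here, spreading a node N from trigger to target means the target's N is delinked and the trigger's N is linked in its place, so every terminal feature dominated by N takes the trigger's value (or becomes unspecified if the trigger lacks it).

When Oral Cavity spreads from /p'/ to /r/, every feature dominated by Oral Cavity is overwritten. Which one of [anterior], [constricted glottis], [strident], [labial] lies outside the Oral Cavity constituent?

[constricted glottis]

Under this geometry, Oral Cavity contains [coronal], [anterior], [distributed], [strident], [labial], [round].
Spreading Oral Cavity replaces [labial], [anterior], [strident] with the trigger's values, since each sits inside the Oral Cavity constituent.
[constricted glottis] is not within the Oral Cavity subtree (it hangs from Laryngeal), so /r/'s [constricted glottis] value survives.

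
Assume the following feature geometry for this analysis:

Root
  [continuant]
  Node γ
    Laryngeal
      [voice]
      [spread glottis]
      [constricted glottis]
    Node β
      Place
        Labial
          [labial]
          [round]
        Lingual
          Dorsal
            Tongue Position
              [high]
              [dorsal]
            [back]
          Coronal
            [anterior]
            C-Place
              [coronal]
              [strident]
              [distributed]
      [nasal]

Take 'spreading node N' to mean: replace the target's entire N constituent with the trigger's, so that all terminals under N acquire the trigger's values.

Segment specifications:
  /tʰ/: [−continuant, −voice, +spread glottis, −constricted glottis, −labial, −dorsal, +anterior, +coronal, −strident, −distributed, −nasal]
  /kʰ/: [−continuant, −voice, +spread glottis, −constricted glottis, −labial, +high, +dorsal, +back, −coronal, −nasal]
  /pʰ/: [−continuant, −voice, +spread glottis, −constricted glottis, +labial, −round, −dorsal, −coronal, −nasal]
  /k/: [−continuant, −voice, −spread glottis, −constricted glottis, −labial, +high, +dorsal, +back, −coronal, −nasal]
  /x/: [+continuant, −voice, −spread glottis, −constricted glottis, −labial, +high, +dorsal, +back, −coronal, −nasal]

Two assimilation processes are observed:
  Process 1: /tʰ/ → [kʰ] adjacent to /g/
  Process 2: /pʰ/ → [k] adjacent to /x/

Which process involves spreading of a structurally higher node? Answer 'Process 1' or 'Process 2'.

Process 1: the features that change are [coronal], [anterior], [distributed], [strident], [dorsal], [high], [back]; the minimal node is Lingual (depth 4).
Process 2: the features that change are [spread glottis], [labial], [round], [dorsal], [high], [back]; the minimal node is Node γ (depth 1).
Depth 1 < depth 4; Process 2 involves the structurally higher constituent Node γ.

Process 2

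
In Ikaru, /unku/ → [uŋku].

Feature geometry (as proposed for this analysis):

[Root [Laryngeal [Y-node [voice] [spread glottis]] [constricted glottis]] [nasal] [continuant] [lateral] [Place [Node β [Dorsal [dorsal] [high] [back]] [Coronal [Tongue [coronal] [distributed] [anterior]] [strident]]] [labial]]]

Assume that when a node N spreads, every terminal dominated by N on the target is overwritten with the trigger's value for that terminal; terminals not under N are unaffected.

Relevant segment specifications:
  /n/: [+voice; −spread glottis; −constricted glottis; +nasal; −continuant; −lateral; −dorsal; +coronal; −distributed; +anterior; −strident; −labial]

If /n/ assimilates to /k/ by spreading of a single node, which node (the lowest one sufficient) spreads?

/n/ and [ŋ] differ in [coronal], [anterior], [distributed], [strident], [dorsal], [high], [back]; every other specified feature is identical.
In this geometry the lowest node dominating all of them is Node β: every daughter of Node β dominates only a proper subset, so no lower node suffices.
Spreading Node β from /k/ overwrites each of those terminals with /k/'s values, yielding exactly [ŋ].
[voice], [nasal] stay as in /n/ although /k/ differs there, so no node dominating them spread; among the remaining candidates Node β is the lowest that derives the output.

Node β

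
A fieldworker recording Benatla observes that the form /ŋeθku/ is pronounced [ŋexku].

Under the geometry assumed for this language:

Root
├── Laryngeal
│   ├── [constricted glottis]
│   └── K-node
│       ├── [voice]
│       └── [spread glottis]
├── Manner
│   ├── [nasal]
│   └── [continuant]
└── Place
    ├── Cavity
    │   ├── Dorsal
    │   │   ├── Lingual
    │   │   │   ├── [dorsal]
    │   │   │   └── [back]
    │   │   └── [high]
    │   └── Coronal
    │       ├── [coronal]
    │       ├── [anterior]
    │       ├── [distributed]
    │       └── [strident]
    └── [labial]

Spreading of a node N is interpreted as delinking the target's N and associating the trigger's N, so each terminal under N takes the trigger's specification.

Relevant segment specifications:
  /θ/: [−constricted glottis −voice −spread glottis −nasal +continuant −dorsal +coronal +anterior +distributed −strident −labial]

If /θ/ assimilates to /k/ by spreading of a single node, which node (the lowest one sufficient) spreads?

Cavity

Comparing /θ/ with its surface form [x], the features that change are [coronal], [anterior], [distributed], [strident], [dorsal], [high], [back].
The smallest constituent containing every changed terminal is Cavity — each of its daughters lacks at least one of the affected features.
If Cavity spreads, every terminal under it takes /k/'s value, producing [x] as observed.
[continuant] stays as in /θ/ although /k/ differs there, so no node dominating it spread; among the remaining candidates Cavity is the lowest that derives the output.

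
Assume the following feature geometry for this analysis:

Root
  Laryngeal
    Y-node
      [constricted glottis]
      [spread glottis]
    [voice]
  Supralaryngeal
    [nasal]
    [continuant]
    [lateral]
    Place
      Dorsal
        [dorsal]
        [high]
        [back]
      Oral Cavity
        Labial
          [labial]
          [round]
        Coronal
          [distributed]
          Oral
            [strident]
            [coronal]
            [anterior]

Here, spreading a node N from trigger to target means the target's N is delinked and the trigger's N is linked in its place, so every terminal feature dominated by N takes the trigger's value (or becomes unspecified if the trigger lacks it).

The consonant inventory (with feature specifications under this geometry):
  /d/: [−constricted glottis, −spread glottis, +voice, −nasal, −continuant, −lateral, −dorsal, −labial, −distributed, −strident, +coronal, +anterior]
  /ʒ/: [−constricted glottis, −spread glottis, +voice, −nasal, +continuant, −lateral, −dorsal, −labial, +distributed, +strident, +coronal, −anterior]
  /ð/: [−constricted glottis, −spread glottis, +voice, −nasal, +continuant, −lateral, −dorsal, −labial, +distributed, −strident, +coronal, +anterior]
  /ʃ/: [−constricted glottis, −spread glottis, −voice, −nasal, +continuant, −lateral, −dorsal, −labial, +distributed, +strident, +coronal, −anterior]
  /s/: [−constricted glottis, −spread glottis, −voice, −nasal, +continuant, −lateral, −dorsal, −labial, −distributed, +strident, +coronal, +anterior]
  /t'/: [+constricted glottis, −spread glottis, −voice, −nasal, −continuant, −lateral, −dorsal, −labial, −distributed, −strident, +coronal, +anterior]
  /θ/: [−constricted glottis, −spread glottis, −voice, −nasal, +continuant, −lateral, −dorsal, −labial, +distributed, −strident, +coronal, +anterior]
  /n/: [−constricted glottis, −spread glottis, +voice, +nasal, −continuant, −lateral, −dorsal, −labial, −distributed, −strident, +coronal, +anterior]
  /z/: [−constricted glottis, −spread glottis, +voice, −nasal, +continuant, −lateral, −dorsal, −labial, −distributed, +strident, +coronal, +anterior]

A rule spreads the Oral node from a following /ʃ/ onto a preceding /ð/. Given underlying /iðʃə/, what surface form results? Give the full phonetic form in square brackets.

[iʒʃə]

The Oral node dominates the terminals [strident], [coronal], [anterior].
The target acquires /ʃ/'s values for everything under Oral — [+strident], [+coronal], [−anterior] — while keeping its own [constricted glottis], [spread glottis], [voice], ….
Among the inventory, only /ʒ/ has exactly this specification, giving the surface form [iʒʃə].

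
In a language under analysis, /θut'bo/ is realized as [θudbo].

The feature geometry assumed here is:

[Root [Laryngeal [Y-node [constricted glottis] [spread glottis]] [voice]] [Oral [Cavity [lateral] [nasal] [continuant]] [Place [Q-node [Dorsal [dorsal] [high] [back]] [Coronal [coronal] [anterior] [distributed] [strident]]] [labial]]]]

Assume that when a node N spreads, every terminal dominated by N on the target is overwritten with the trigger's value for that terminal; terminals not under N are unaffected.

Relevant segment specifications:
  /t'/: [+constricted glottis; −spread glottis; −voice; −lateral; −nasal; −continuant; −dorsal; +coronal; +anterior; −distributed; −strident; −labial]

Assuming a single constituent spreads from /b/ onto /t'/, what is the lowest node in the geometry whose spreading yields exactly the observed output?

Feature comparison: [voice], [constricted glottis] differ between /t'/ and [d]; the remaining terminals match.
These terminals are all dominated by Laryngeal, and no proper subconstituent of Laryngeal covers them all; Laryngeal is their lowest common ancestor.
If Laryngeal spreads, every terminal under it takes /b/'s value, producing [d] as observed.
Had Root spread, [labial], [coronal] would have taken /b/'s values; they stay as in /t'/, confirming the spreading constituent is exactly Laryngeal.

Laryngeal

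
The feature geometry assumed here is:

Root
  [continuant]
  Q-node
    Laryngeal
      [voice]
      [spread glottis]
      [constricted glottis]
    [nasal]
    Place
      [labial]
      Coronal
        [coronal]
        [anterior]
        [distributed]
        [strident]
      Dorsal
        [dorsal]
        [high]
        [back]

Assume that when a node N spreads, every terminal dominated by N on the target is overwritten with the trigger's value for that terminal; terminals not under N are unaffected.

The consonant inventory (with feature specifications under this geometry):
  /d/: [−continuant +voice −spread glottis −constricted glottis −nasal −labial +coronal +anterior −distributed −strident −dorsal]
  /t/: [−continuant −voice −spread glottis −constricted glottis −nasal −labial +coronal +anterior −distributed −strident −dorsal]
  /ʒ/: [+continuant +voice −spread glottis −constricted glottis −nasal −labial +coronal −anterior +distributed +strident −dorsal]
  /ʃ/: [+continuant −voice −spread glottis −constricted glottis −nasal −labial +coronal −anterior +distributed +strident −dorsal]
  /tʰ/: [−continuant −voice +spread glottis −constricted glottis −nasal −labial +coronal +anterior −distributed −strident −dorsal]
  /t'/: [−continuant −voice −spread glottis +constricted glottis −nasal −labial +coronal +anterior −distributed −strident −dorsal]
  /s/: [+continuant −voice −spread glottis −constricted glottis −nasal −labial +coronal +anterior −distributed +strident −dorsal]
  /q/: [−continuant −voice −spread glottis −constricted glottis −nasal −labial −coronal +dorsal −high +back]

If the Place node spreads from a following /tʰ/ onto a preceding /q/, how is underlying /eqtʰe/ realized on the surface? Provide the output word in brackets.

[ettʰe]

Terminals under Place in this geometry: [labial], [coronal], [anterior], [distributed], [strident], [dorsal], [high], [back].
The target acquires /tʰ/'s values for everything under Place — [−labial], [+coronal], [+anterior], [−distributed], [−strident], [−dorsal] — while keeping its own [continuant], [voice], [spread glottis], ….
This feature bundle is that of [t], so /eqtʰe/ surfaces as [ettʰe].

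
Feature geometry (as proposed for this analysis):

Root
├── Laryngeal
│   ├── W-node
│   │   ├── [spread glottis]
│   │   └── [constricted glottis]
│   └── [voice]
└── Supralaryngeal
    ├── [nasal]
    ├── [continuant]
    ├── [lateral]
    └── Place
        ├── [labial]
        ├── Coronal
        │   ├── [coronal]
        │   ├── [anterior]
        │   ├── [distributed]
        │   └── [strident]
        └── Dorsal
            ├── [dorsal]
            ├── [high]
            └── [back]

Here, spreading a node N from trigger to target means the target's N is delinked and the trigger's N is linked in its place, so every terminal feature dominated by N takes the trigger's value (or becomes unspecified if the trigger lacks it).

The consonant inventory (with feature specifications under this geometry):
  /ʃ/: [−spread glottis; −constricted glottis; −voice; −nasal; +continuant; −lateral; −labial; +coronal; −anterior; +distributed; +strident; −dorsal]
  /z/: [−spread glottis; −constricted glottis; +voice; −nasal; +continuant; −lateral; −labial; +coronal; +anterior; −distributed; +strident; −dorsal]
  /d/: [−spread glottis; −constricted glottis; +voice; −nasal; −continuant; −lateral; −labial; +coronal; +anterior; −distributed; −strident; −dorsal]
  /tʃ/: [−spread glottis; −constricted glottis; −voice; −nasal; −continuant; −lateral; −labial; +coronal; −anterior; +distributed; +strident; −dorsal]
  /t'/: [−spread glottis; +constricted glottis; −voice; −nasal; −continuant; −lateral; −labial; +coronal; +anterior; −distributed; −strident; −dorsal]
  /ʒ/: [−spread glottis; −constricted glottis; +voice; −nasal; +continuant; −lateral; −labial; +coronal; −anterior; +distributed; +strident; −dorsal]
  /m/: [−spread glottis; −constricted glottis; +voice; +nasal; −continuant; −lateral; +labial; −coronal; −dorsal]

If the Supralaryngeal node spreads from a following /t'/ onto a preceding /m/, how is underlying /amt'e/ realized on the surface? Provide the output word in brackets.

Supralaryngeal immediately or transitively dominates [nasal], [continuant], [lateral], [labial], [coronal], [anterior], [distributed], [strident], [dorsal], [high], [back].
After delinking /m/'s Supralaryngeal and linking /t'/'s, the affected terminals become [−nasal], [−continuant], [−lateral], [−labial], [+coronal], [+anterior], [−distributed], [−strident], [−dorsal]; [spread glottis], [constricted glottis], [voice] (outside Supralaryngeal) are retained from /m/.
The resulting bundle matches /d/ in the inventory; substituting it for /m/ gives [adt'e].

[adt'e]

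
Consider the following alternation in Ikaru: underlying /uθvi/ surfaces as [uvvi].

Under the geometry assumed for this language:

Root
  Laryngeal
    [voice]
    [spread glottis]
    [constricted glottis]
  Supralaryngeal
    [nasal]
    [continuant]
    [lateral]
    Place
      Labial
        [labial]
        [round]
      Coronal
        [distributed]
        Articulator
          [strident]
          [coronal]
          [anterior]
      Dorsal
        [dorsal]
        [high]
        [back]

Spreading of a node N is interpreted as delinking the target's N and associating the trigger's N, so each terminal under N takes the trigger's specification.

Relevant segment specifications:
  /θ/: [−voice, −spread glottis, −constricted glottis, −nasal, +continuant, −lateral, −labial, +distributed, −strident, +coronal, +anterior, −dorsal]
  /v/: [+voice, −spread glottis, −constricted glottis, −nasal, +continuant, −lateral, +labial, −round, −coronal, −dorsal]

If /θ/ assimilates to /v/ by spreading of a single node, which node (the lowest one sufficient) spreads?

/θ/ and [v] differ in [voice], [labial], [round], [coronal], [anterior], [distributed], [strident]; every other specified feature is identical.
The smallest constituent containing every changed terminal is Root — each of its daughters lacks at least one of the affected features.
Spreading Root from /v/ overwrites each of those terminals with /v/'s values, yielding exactly [v].

Root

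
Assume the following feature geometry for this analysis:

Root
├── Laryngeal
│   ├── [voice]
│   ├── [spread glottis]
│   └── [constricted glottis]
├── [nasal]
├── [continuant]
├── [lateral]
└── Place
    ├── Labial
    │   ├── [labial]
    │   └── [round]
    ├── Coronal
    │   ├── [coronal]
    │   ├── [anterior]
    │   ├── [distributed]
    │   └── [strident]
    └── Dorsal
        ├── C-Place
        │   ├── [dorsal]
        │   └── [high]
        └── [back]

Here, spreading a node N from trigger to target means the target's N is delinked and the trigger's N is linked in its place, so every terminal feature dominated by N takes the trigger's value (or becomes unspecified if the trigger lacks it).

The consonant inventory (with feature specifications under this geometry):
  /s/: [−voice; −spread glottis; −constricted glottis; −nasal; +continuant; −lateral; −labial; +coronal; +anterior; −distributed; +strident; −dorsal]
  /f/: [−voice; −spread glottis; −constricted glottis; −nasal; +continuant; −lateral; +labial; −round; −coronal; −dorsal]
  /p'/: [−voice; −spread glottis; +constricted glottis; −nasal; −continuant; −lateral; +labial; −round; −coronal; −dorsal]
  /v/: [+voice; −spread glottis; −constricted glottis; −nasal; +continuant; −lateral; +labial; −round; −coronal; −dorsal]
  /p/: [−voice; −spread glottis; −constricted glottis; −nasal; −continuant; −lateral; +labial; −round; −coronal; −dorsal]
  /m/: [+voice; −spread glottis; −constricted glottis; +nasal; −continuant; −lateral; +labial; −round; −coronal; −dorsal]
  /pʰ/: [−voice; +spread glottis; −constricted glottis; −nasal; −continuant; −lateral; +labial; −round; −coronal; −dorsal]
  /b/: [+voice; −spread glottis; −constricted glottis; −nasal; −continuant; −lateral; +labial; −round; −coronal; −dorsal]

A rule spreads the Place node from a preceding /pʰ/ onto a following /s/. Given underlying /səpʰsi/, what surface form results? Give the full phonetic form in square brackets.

[səpʰfi]

Terminals under Place in this geometry: [labial], [round], [coronal], [anterior], [distributed], [strident], [dorsal], [high], [back].
After delinking /s/'s Place and linking /pʰ/'s, the affected terminals become [+labial], [−round], [−coronal], [−dorsal]; [voice], [spread glottis], [constricted glottis], … (outside Place) are retained from /s/.
Among the inventory, only /f/ has exactly this specification, giving the surface form [səpʰfi].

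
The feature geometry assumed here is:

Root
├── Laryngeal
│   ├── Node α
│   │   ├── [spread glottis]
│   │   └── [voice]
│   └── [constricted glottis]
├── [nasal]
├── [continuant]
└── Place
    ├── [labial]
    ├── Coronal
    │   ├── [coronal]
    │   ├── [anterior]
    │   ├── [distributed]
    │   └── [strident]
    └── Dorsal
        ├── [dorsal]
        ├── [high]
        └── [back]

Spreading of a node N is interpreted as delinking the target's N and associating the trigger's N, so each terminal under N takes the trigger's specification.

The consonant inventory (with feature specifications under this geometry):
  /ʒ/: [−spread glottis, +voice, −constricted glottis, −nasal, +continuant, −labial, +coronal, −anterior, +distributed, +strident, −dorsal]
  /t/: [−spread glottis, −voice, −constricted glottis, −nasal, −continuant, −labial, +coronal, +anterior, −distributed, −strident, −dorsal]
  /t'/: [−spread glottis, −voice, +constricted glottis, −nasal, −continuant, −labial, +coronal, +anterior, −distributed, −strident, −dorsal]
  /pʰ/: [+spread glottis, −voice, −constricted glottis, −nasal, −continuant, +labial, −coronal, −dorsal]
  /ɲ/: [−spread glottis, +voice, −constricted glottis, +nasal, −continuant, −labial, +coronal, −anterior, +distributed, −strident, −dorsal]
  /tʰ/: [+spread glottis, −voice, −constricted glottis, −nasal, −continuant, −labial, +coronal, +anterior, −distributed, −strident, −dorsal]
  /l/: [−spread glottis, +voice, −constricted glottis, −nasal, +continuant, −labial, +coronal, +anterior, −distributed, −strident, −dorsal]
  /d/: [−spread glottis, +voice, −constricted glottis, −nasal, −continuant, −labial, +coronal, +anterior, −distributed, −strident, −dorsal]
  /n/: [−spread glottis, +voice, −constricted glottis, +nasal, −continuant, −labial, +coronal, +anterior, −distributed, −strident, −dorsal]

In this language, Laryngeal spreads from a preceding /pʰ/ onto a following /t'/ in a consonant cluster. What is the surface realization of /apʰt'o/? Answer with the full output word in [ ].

[apʰtʰo]

Terminals under Laryngeal in this geometry: [spread glottis], [voice], [constricted glottis].
The target acquires /pʰ/'s values for everything under Laryngeal — [+spread glottis], [−voice], [−constricted glottis] — while keeping its own [nasal], [continuant], [labial], ….
Among the inventory, only /tʰ/ has exactly this specification, giving the surface form [apʰtʰo].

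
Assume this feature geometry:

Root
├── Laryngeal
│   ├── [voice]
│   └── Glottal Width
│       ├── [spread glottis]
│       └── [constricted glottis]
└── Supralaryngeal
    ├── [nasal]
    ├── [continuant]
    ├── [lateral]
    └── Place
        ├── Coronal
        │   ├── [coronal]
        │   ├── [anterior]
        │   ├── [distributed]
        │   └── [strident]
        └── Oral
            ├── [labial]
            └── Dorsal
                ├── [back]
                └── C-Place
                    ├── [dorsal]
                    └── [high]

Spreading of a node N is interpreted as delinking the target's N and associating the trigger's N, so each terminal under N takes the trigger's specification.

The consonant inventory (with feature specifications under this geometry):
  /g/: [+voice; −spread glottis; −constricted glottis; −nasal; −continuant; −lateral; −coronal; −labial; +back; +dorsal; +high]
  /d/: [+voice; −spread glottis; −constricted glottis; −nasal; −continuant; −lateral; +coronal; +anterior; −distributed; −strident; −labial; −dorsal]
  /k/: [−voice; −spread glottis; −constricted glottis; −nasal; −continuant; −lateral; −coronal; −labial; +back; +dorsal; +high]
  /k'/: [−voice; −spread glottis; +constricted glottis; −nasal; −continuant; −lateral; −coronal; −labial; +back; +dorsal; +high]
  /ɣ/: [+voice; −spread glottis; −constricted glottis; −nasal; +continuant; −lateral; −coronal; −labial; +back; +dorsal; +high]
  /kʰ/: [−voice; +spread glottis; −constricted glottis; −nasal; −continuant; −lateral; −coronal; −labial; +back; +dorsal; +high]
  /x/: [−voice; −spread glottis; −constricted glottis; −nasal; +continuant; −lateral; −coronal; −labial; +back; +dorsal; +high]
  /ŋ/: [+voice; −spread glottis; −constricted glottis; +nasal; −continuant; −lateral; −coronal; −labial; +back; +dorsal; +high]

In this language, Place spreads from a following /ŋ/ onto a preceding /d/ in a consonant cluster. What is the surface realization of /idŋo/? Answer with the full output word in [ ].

[igŋo]

The Place node dominates the terminals [coronal], [anterior], [distributed], [strident], [labial], [back], [dorsal], [high].
Spreading Place from /ŋ/ onto /d/ replaces those values with /ŋ/'s: [−coronal], [−labial], [+back], [+dorsal], [+high]. Features outside Place ([voice], [spread glottis], [constricted glottis], …) stay as in /d/.
The resulting bundle matches /g/ in the inventory; substituting it for /d/ gives [igŋo].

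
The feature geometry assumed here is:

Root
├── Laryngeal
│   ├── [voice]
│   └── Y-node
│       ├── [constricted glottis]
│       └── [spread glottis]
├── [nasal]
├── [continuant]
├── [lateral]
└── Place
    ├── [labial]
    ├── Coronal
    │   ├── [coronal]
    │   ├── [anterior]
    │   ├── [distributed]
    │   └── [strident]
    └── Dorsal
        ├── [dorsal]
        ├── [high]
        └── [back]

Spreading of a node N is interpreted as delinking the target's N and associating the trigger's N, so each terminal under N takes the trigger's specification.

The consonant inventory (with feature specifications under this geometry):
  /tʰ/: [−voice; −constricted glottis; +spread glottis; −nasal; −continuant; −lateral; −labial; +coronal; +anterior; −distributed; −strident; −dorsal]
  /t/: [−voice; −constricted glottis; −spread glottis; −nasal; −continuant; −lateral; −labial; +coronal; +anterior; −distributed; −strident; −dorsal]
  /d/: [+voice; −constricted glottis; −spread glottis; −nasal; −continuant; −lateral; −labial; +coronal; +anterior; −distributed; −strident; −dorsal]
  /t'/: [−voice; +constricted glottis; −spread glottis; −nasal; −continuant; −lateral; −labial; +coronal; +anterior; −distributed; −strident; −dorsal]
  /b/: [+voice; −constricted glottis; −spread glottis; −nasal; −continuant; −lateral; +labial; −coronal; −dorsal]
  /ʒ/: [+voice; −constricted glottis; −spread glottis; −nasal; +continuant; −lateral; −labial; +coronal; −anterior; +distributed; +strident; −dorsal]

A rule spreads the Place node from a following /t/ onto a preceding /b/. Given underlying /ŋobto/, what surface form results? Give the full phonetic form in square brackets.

[ŋodto]

Terminals under Place in this geometry: [labial], [coronal], [anterior], [distributed], [strident], [dorsal], [high], [back].
Spreading Place from /t/ onto /b/ replaces those values with /t/'s: [−labial], [+coronal], [+anterior], [−distributed], [−strident], [−dorsal]. Features outside Place ([voice], [constricted glottis], [spread glottis], …) stay as in /b/.
Among the inventory, only /d/ has exactly this specification, giving the surface form [ŋodto].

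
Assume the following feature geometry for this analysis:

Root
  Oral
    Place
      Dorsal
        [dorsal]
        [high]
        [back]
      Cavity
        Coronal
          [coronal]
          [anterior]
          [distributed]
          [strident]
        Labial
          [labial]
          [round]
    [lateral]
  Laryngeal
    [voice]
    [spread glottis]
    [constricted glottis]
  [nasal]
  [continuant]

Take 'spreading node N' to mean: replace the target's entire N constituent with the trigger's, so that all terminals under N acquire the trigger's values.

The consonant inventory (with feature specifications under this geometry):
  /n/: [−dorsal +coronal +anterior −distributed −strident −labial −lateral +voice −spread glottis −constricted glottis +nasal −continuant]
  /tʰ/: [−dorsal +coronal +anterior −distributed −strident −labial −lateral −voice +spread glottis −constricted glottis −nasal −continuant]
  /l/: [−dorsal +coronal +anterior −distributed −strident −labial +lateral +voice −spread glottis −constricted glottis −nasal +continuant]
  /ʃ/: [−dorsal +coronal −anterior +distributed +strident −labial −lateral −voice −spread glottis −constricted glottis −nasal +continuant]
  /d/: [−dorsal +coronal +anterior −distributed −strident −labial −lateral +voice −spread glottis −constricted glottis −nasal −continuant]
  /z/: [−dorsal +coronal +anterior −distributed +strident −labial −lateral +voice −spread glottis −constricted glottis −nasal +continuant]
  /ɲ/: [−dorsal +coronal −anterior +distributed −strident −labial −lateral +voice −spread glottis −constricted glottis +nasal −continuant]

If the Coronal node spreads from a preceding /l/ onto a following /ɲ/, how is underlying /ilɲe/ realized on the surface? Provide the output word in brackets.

[ilne]

The Coronal node dominates the terminals [coronal], [anterior], [distributed], [strident].
Spreading Coronal from /l/ onto /ɲ/ replaces those values with /l/'s: [+coronal], [+anterior], [−distributed], [−strident]. Features outside Coronal ([dorsal], [labial], [lateral], …) stay as in /ɲ/.
Among the inventory, only /n/ has exactly this specification, giving the surface form [ilne].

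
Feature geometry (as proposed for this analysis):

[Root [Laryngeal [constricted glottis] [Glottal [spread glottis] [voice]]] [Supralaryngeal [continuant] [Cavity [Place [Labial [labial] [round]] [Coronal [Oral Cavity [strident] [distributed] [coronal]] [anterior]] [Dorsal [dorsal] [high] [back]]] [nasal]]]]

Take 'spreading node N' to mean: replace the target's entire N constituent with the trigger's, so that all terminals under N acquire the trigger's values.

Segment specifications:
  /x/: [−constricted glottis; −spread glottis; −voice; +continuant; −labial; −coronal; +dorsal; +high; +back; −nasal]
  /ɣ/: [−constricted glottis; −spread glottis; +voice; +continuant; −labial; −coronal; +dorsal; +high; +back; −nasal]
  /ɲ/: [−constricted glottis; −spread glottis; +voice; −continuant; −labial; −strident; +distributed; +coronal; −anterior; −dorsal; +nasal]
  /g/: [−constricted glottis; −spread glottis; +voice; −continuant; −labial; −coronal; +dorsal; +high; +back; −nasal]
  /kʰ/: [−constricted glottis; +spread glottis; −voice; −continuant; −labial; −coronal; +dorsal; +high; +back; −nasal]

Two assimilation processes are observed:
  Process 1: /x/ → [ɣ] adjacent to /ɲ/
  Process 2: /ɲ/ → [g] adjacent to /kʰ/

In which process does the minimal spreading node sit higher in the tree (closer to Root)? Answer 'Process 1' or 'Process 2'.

Process 2

Process 1 alters [voice]; the lowest dominating node is [voice] (depth 3 from Root).
Process 2: the features that change are [nasal], [coronal], [anterior], [distributed], [strident], [dorsal], [high], [back]; the minimal node is Cavity (depth 2).
Cavity (depth 2) sits above [voice] (depth 3), making Process 2 the one with the higher spreading node.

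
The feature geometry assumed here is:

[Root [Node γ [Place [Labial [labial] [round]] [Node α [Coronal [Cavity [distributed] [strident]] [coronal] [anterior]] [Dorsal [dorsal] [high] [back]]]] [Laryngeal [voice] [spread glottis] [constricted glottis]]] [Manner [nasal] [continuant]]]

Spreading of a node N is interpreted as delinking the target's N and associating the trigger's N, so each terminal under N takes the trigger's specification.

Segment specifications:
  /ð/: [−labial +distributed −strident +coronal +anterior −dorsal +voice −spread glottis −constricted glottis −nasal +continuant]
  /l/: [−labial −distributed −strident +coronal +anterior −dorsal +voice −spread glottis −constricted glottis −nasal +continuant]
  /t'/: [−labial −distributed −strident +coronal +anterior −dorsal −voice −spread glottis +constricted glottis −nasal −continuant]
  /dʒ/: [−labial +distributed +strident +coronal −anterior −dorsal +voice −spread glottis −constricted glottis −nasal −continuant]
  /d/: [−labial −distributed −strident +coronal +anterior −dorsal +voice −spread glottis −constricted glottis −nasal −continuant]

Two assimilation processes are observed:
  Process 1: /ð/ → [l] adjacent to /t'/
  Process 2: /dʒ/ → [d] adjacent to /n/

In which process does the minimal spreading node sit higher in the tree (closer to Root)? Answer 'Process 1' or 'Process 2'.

Process 1 alters [distributed]; the lowest dominating node is [distributed] (depth 6 from Root).
Process 2: the features that change are [anterior], [distributed], [strident]; the minimal node is Coronal (depth 4).
Coronal is closer to Root than [distributed], so Process 2 spreads the higher node.

Process 2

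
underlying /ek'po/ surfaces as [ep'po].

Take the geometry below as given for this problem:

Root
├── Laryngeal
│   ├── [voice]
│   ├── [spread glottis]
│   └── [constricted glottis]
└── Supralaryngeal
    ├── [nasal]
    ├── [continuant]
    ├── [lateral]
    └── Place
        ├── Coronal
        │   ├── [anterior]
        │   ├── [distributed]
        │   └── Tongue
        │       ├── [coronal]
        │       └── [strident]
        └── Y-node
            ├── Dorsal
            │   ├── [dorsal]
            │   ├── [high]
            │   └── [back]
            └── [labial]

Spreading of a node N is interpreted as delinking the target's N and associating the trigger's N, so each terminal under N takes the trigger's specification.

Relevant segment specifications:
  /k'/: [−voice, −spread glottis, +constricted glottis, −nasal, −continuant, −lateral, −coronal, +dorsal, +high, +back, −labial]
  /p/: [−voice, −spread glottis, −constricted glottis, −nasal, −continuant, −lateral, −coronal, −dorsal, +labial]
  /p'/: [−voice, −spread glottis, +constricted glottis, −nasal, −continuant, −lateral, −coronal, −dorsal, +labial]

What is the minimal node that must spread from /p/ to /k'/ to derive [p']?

Y-node

The alternation /k'/ → [p'] changes [labial], [dorsal], [high], [back] and nothing else.
In this geometry the lowest node dominating all of them is Y-node: every daughter of Y-node dominates only a proper subset, so no lower node suffices.
Spreading Y-node from /p/ overwrites each of those terminals with /p/'s values, yielding exactly [p'].
[constricted glottis] stays as in /k'/ although /p/ differs there, so no node dominating it spread; among the remaining candidates Y-node is the lowest that derives the output.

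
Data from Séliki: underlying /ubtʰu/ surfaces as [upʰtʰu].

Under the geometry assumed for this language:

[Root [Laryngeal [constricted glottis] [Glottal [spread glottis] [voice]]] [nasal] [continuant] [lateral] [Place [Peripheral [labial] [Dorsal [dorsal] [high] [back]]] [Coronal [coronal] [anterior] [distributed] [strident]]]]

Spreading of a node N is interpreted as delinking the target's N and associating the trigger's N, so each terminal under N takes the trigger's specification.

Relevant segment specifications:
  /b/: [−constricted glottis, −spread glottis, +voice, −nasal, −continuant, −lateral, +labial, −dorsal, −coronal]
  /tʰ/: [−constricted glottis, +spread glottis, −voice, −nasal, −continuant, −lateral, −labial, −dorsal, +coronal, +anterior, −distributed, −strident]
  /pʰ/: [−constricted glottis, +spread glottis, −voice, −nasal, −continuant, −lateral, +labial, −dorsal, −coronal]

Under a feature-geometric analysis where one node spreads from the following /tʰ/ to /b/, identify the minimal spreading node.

The alternation /b/ → [pʰ] changes [voice], [spread glottis] and nothing else.
The smallest constituent containing every changed terminal is Glottal — each of its daughters lacks at least one of the affected features.
Spreading Glottal from /tʰ/ overwrites each of those terminals with /tʰ/'s values, yielding exactly [pʰ].
[coronal], [labial] stay as in /b/ although /tʰ/ differs there, so no node dominating them spread; among the remaining candidates Glottal is the lowest that derives the output.

Glottal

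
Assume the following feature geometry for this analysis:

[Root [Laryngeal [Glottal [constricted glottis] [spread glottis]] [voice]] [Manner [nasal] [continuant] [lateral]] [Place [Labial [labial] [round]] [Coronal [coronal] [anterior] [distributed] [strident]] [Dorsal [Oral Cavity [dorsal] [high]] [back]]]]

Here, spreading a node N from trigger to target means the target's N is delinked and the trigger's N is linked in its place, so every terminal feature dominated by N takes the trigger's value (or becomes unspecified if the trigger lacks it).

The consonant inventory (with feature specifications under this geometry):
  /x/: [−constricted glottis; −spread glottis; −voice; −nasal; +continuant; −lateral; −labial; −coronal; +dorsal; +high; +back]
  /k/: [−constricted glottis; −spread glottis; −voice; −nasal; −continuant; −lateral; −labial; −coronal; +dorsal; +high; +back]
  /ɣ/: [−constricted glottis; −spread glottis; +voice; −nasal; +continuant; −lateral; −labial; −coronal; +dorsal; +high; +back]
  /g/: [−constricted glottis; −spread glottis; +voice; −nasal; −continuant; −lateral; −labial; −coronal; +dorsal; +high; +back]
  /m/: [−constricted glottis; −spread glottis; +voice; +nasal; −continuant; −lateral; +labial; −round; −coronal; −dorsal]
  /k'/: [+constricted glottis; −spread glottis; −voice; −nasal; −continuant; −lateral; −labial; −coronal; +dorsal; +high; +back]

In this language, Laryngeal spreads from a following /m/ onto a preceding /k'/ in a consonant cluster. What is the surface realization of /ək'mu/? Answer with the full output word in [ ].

[əgmu]

Laryngeal immediately or transitively dominates [constricted glottis], [spread glottis], [voice].
Spreading Laryngeal from /m/ onto /k'/ replaces those values with /m/'s: [−constricted glottis], [−spread glottis], [+voice]. Features outside Laryngeal ([nasal], [continuant], [lateral], …) stay as in /k'/.
This feature bundle is that of [g], so /ək'mu/ surfaces as [əgmu].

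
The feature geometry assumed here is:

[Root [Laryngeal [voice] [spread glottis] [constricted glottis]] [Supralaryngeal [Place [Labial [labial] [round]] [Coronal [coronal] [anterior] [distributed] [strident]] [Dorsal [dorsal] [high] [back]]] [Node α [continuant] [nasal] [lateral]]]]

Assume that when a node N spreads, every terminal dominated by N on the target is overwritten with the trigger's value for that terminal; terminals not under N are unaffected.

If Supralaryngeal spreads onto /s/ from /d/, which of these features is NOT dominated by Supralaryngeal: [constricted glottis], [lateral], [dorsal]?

[constricted glottis]

The terminals dominated by Supralaryngeal are [labial], [round], [coronal], [anterior], [distributed], [strident], [dorsal], [high], [back], [continuant], [nasal], [lateral].
Spreading Supralaryngeal replaces [dorsal], [lateral] with the trigger's values, since each sits inside the Supralaryngeal constituent.
[constricted glottis] attaches under Laryngeal, not under Supralaryngeal, so /s/ retains its own value for [constricted glottis].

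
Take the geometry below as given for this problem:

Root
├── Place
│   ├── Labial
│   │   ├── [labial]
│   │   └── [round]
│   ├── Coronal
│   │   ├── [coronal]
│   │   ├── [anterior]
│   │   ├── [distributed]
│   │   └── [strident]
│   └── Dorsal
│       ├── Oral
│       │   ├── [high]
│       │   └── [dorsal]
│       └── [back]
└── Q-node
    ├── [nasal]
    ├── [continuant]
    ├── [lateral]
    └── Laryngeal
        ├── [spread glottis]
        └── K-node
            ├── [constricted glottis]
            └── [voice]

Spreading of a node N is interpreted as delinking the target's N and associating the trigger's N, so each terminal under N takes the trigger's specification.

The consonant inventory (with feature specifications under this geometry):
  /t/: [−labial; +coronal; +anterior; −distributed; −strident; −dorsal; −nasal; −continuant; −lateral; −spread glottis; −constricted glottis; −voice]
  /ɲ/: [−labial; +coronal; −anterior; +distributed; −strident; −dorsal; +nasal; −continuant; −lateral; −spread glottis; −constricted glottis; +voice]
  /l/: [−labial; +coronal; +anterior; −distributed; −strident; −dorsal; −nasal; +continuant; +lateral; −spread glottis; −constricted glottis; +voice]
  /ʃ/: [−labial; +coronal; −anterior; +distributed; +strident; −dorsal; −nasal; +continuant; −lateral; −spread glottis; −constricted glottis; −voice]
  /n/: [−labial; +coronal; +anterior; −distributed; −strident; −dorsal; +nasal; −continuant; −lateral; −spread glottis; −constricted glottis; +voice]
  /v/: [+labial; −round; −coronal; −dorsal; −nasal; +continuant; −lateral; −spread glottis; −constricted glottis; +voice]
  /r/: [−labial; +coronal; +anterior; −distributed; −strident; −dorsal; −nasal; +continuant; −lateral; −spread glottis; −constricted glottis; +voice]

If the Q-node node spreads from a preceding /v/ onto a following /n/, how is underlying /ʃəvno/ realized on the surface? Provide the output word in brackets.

[ʃəvro]

Terminals under Q-node in this geometry: [nasal], [continuant], [lateral], [spread glottis], [constricted glottis], [voice].
After delinking /n/'s Q-node and linking /v/'s, the affected terminals become [−nasal], [+continuant], [−lateral], [−spread glottis], [−constricted glottis], [+voice]; [labial], [coronal], [anterior], … (outside Q-node) are retained from /n/.
Among the inventory, only /r/ has exactly this specification, giving the surface form [ʃəvro].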